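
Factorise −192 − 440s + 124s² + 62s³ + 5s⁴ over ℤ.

Trying the rational-root candidates, s = −6 is a root, giving the factor (s + 6) and quotient 5s³ + 32s² − 68s − 32.
Next, s = −2/5 is a root, so (5s + 2) divides it; the quotient is s² + 6s − 16.
The remaining quadratic factors as (s + 8)(s − 2).

(5s + 2)(s + 6)(s + 8)(s − 2)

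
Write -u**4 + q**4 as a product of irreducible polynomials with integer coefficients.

(q + u)(q - u)(q**2 + u**2)

Difference of squares twice: with A = q and B = u, A⁴ − B⁴ = (A² − B²)(A² + B²), and A² − B² factors again.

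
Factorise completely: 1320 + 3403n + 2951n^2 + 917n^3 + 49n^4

Testing divisors of the constant over divisors of the leading coefficient, n = −8/7 is a root, so (7n + 8) divides it; the quotient is 7n^3 + 123n^2 + 281n + 165.
Next, n = −11/7 is a root, so (7n + 11) is a factor; dividing leaves n^2 + 16n + 15.
The remaining quadratic factors as (n + 15)(n + 1).

(7n + 11)(7n + 8)(n + 1)(n + 15)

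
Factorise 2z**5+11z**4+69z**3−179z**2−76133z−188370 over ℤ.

Among the possible rational roots, z = −14 is a root, so (z+14) is a factor; dividing leaves 2z**4−17z**3+307z**2−4477z−13455.
Continuing, z = −5/2 is a root, giving the factor (2z+5) and quotient z**3−11z**2+181z−2691.
Then z = 13 is a root, so (z−13) is a factor; dividing leaves z**2+2z+207.
The quadratic z**2+2z+207 has discriminant −824 < 0 and is irreducible over ℤ.

(2z+5)(z+14)(z−13)(z**2+2z+207)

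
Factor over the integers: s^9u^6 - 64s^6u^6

Factor out s^6u^6 first: what remains is s^3 - 64.
Recognize a difference of cubes with the parts s and 4.

s^6u^6(s - 4)(s^2 + 4s + 16)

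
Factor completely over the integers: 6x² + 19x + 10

(2x + 5)(3x + 2)

Need a pair with product 6·10 = 60 and sum 19: that's 15 and 4.
Split the middle term: 6x² + 15x + 4x + 10 = 3x(2x + 5) + 2(2x + 5).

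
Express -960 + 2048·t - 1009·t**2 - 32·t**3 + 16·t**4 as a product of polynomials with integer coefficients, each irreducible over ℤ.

Among the possible rational roots, t = 8 is a root, so (t - 8) divides it; the quotient is 16·t**3 + 96·t**2 - 241·t + 120.
Then t = 3/4 is a root, giving the factor (4·t - 3) and quotient 4·t**2 + 27·t - 40.
The remaining quadratic factors as (4·t - 5)(t + 8).

(4·t - 3)·(4·t - 5)·(t + 8)·(t - 8)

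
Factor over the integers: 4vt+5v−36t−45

(4t+5)(v−9)

Group as (4vt+5v) + (−36t−45) = v(4t+5) − 9(4t+5).
Both groups share the factor (4t+5).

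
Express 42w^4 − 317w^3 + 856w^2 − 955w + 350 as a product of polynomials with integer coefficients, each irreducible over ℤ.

Testing divisors of the constant over divisors of the leading coefficient, w = 5/2 is a root, giving the factor (2w − 5) and quotient 21w^3 − 106w^2 + 163w − 70.
Continuing, w = 2 is a root, giving the factor (w − 2) and quotient 21w^2 − 64w + 35.
The remaining quadratic factors as (3w − 7)(7w − 5).

(2w − 5)(3w − 7)(7w − 5)(w − 2)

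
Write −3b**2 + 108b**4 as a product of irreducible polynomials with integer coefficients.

Pull out the common factor 3b**2; 36b**2 − 1 is a difference of squares.

3b**2(6b + 1)(6b − 1)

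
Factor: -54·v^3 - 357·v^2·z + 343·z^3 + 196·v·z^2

-(6·v - 7·z)·(9·v + 7·z)·(v + 7·z)

Group: 6·v·(-9·v^2 - 70·v·z - 49·z^2) - 7·z·(-9·v^2 - 70·v·z - 49·z^2); both groups contain (-9·v^2 - 70·v·z - 49·z^2), so (6·v - 7·z) is a factor with cofactor -9·v^2 - 70·v·z - 49·z^2.
The cofactor groups again: -9·v^2 - 70·v·z - 49·z^2 = -9·v·(v + 7·z) - 7·z·(v + 7·z); both groups contain (v + 7·z), giving -(9·v + 7·z)·(v + 7·z).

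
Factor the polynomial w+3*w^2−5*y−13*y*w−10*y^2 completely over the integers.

Group: −5*y*(2*y+3*w+1) + w*(2*y+3*w+1); both groups contain (2*y+3*w+1).

−(5*y−w)*(2*y+3*w+1)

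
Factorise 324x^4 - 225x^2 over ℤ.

Every term has a factor of 9x^2. Then 36x^2 - 25 = (6x)² − (5)².

9x^2(6x + 5)(6x - 5)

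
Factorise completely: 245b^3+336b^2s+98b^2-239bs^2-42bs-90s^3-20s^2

Group: 5b(49b^2-21bs-10s^2) + (9s+2)(49b^2-21bs-10s^2); both groups contain (49b^2-21bs-10s^2), so (5b+9s+2) is a factor with cofactor 49b^2-21bs-10s^2.
The cofactor groups again: 49b^2-21bs-10s^2 = 7b(7b+2s) - 5s(7b+2s); both groups contain (7b+2s), giving (7b-5s)(7b+2s).

(5b+9s+2)(7b+2s)(7b-5s)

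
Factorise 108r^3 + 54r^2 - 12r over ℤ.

6r(3r + 2)(6r - 1)

Pull out the common factor 6r, then factor the remaining trinomial.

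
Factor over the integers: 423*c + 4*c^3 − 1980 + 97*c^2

Among the possible rational roots, c = −15 is a root, giving the factor (c + 15) and quotient 4*c^2 + 37*c − 132.
The remaining quadratic factors as (4*c − 11)(c + 12).

(4*c − 11)*(c + 12)*(c + 15)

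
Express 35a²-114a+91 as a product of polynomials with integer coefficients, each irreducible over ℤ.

Need a pair with product 35·91 = 3185 and sum -114: that's -65 and -49.
Split the middle term: 35a²-65a - 49a+91 = 5a(7a-13) - 7(7a-13).

(5a-7)(7a-13)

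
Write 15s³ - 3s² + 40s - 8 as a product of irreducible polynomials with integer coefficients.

Group as (15s³ + 40s) + (-3s² - 8) = 5s(3s² + 8) - (3s² + 8).
Both groups share the factor (3s² + 8).

(5s - 1)(3s² + 8)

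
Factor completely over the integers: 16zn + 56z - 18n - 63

Group as (16zn + 56z) + (-18n - 63) = 8z(2n + 7) - 9(2n + 7).
Both groups share the factor (2n + 7).

(2n + 7)(8z - 9)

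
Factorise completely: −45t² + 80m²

5(4m + 3t)(4m − 3t)

Factor out 5, leaving 16m² − 9t², which is a difference of two squares.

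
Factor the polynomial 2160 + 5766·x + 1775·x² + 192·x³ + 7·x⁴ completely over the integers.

By the rational root theorem, x = -3/7 is a root, so (7·x + 3) is a factor; dividing leaves x³ + 27·x² + 242·x + 720.
Continuing, x = -9 is a root, so (x + 9) divides it; the quotient is x² + 18·x + 80.
The remaining quadratic factors as (x + 10)(x + 8).

(7·x + 3)·(x + 10)·(x + 8)·(x + 9)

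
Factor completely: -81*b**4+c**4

Write as (c**2)² − (9*b**2)², then factor c**2-9*b**2 once more.

(c-3*b)*(c+3*b)*(c**2+9*b**2)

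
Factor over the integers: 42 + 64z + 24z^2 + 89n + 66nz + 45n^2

(5n + 4z + 6)(9n + 6z + 7)

Group: 5n(9n + 6z + 7) + (4z + 6)(9n + 6z + 7); both groups contain (9n + 6z + 7).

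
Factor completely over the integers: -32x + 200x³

Factor out 8x, leaving 25x² - 4, which is a difference of two squares.

8x(5x + 2)(5x - 2)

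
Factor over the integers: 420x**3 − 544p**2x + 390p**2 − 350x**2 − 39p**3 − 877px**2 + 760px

−(13p − 5x)(3p + 7x)(p + 12x − 10)

Group: 13p(−3p**2 − 43px + 30p − 84x**2 + 70x) − 5x(−3p**2 − 43px + 30p − 84x**2 + 70x); both groups contain (−3p**2 − 43px + 30p − 84x**2 + 70x), so (13p − 5x) is a factor with cofactor −3p**2 − 43px + 30p − 84x**2 + 70x.
The cofactor groups again: −3p**2 − 43px + 30p − 84x**2 + 70x = −3p(p + 12x − 10) − 7x(p + 12x − 10); both groups contain (p + 12x − 10), giving −(3p + 7x)(p + 12x − 10).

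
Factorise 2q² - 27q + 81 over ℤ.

Need a pair with product 2·81 = 162 and sum -27: that's -9 and -18.
Split the middle term: 2q² - 9q - 18q + 81 = q(2q - 9) - 9(2q - 9).

(2q - 9)(q - 9)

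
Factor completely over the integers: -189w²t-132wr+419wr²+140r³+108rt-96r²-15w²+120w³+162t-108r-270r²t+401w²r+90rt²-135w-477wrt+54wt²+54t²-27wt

Group: 5w(24w²+61wr-9wt-3w+35r²-15rt-24r-9t-27) + (4r-6t)(24w²+61wr-9wt-3w+35r²-15rt-24r-9t-27); both groups contain (24w²+61wr-9wt-3w+35r²-15rt-24r-9t-27), so (5w+4r-6t) is a factor with cofactor 24w²+61wr-9wt-3w+35r²-15rt-24r-9t-27.
The cofactor groups again: 24w²+61wr-9wt-3w+35r²-15rt-24r-9t-27 = 8w(3w+5r+3) + (7r-3t-9)(3w+5r+3); both groups contain (3w+5r+3), giving (8w+7r-3t-9)(3w+5r+3).

(5w+4r-6t)(3w+5r+3)(8w+7r-3t-9)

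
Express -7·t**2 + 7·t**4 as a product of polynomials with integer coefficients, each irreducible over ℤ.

Factor out 7·t**2, leaving t**2 - 1, which is a difference of two squares.

7·t**2·(t + 1)·(t - 1)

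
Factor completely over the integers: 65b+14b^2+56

Need a pair with product 14·56 = 784 and sum 65: that's 49 and 16.
Split the middle term: 14b^2+49b + 16b+56 = 7b(2b+7) + 8(2b+7).

(2b+7)(7b+8)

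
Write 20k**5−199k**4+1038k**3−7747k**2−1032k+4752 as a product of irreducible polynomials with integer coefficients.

(4k−3)(5k+4)(k−9)(k**2−k+44)

Among the possible rational roots, k = −4/5 is a root, giving the factor (5k+4) and quotient 4k**4−43k**3+242k**2−1743k+1188.
Then k = 3/4 is a root, giving the factor (4k−3) and quotient k**3−10k**2+53k−396.
Then k = 9 is a root, so (k−9) is a factor; dividing leaves k**2−k+44.
The quadratic k**2−k+44 has discriminant −175 < 0 and is irreducible over ℤ.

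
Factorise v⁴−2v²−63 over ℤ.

(v+3)(v−3)(v²+7)

Substitute u = v² to get a quadratic in u, then factor.
v²−9 is a difference of squares.
v²+7 is irreducible over ℤ (always positive, so no real roots).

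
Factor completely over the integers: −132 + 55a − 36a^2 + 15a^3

(5a − 12)(3a^2 + 11)

Group as (15a^3 + 55a) + (−36a^2 − 132) = 5a(3a^2 + 11) − 12(3a^2 + 11).
Both groups share the factor (3a^2 + 11).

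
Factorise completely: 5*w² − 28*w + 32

Need a pair with product 5·32 = 160 and sum −28: that's −20 and −8.
Split the middle term: 5*w² − 20*w − 8*w + 32 = 5*w*(w − 4) − 8*(w − 4).

(5*w − 8)*(w − 4)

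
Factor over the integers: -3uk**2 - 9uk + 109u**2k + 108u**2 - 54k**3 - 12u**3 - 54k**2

Group: 4u(-3u**2 + 25uk + 27u + 18k**2 + 18k) - 3k(-3u**2 + 25uk + 27u + 18k**2 + 18k); both groups contain (-3u**2 + 25uk + 27u + 18k**2 + 18k), so (4u - 3k) is a factor with cofactor -3u**2 + 25uk + 27u + 18k**2 + 18k.
The cofactor groups again: -3u**2 + 25uk + 27u + 18k**2 + 18k = -u(3u + 2k) + (9k + 9)(3u + 2k); both groups contain (3u + 2k), giving -(u - 9k - 9)(3u + 2k).

-(4u - 3k)(u - 9k - 9)(3u + 2k)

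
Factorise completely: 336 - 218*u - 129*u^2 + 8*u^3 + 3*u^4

Testing divisors of the constant over divisors of the leading coefficient, u = 1 is a root, so (u - 1) is a factor; dividing leaves 3*u^3 + 11*u^2 - 118*u - 336.
Next, u = -8/3 is a root, giving the factor (3*u + 8) and quotient u^2 + u - 42.
The remaining quadratic factors as (u - 6)(u + 7).

(3*u + 8)*(u + 7)*(u - 1)*(u - 6)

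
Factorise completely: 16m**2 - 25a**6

(4m - 5a**3)(4m + 5a**3)

Recognize a difference of squares with the parts 4m and 5a**3.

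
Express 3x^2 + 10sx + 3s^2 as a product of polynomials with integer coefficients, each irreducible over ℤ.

Group: 3s(s + 3x) + x(s + 3x); both groups contain (s + 3x).

(3s + x)(s + 3x)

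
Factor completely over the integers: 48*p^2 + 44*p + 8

Pull out the common factor 4, then factor the remaining trinomial.

4*(3*p + 2)*(4*p + 1)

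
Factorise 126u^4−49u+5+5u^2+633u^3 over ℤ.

Trying the rational-root candidates, u = 1/6 is a root, giving the factor (6u−1) and quotient 21u^3+109u^2+19u−5.
Continuing, u = −1/3 is a root, so (3u+1) divides it; the quotient is 7u^2+34u−5.
The remaining quadratic factors as (u+5)(7u−1).

(3u+1)(6u−1)(7u−1)(u+5)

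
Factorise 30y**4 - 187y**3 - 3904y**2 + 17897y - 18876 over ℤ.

Among the possible rational roots, y = 12/5 is a root, giving the factor (5y - 12) and quotient 6y**3 - 23y**2 - 836y + 1573.
Next, y = -11 is a root, so (y + 11) divides it; the quotient is 6y**2 - 89y + 143.
The remaining quadratic factors as (6y - 11)(y - 13).

(5y - 12)(6y - 11)(y + 11)(y - 13)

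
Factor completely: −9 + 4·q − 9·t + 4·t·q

Group as (4·t·q − 9·t) + (4·q − 9) = t·(4·q − 9) + (4·q − 9).
Both groups share the factor (4·q − 9).

(4·q − 9)·(t + 1)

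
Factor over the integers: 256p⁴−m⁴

(4p)⁴ − (m)⁴ = ((4p)² − (m)²)((4p)² + (m)²); the first factor splits again, the second (16p²+m²) is irreducible.

(4p−m)(4p+m)(16p²+m²)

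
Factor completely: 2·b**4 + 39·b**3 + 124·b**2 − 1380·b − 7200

(2·b + 15)·(b + 10)·(b + 8)·(b − 6)

Among the possible rational roots, b = −8 is a root, so (b + 8) is a factor; dividing leaves 2·b**3 + 23·b**2 − 60·b − 900.
Continuing, b = −10 is a root, so (b + 10) divides it; the quotient is 2·b**2 + 3·b − 90.
The remaining quadratic factors as (b − 6)(2·b + 15).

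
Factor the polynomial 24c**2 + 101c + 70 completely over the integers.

Need a pair with product 24·70 = 1680 and sum 101: that's 80 and 21.
Split the middle term: 24c**2 + 80c + 21c + 70 = 8c(3c + 10) + 7(3c + 10).

(3c + 10)(8c + 7)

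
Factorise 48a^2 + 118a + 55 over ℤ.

Need a pair with product 48·55 = 2640 and sum 118: that's 30 and 88.
Split the middle term: 48a^2 + 30a + 88a + 55 = 6a(8a + 5) + 11(8a + 5).

(6a + 11)(8a + 5)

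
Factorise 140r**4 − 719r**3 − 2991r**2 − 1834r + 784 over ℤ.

Testing divisors of the constant over divisors of the leading coefficient, r = 8 is a root, so (r − 8) is a factor; dividing leaves 140r**3 + 401r**2 + 217r − 98.
Continuing, r = −7/4 is a root, so (4r + 7) is a factor; dividing leaves 35r**2 + 39r − 14.
The remaining quadratic factors as (5r + 7)(7r − 2).

(4r + 7)(5r + 7)(7r − 2)(r − 8)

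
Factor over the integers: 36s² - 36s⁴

-36s²(s + 1)(s - 1)

Every term has a factor of 36s²; factoring it out leaves -s² + 1.
Recognize a difference of squares with the parts 1 and s.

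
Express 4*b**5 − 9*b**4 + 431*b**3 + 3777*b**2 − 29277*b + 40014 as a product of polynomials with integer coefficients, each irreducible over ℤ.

(4*b − 13)*(b + 9)*(b − 2)*(b**2 − 6*b + 171)

By the rational root theorem, b = 2 is a root, so (b − 2) divides it; the quotient is 4*b**4 − b**3 + 429*b**2 + 4635*b − 20007.
Continuing, b = 13/4 is a root, so (4*b − 13) is a factor; dividing leaves b**3 + 3*b**2 + 117*b + 1539.
Continuing, b = −9 is a root, so (b + 9) is a factor; dividing leaves b**2 − 6*b + 171.
The quadratic b**2 − 6*b + 171 has discriminant −648 < 0 and is irreducible over ℤ.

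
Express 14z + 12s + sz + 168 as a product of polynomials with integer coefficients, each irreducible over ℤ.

Group as (sz + 12s) + (14z + 168) = s(z + 12) + 14(z + 12).
Both groups share the factor (z + 12).

(s + 14)(z + 12)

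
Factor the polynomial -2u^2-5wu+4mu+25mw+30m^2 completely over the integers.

Group: 6m(5m-u) + (5w+2u)(5m-u); both groups contain (5m-u).

(5m-u)(6m+5w+2u)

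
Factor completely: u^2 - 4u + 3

Two integers with product 3 and sum -4 are -1 and -3.

(u - 1)(u - 3)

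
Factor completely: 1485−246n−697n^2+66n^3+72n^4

Among the possible rational roots, n = 5/3 is a root, giving the factor (3n−5) and quotient 24n^3+62n^2−129n−297.
Continuing, n = 9/4 is a root, giving the factor (4n−9) and quotient 6n^2+29n+33.
The remaining quadratic factors as (n+3)(6n+11).

(3n−5)(4n−9)(6n+11)(n+3)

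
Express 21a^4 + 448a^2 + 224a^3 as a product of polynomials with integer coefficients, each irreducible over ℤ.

7a^2(3a + 8)(a + 8)

Pull out the common factor 7a^2, then factor the remaining trinomial.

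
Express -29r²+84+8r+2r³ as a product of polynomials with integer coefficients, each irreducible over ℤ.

Among the possible rational roots, r = 2 is a root, giving the factor (r-2) and quotient 2r²-25r-42.
The remaining quadratic factors as (2r+3)(r-14).

(2r+3)(r-14)(r-2)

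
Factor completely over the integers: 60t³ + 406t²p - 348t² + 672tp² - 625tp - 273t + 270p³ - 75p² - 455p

(3t + 5p)(10t + 6p + 7)(2t + 9p - 13)

Group: 3t(20t² + 102tp - 116t + 54p² - 15p - 91) + 5p(20t² + 102tp - 116t + 54p² - 15p - 91); both groups contain (20t² + 102tp - 116t + 54p² - 15p - 91), so (3t + 5p) is a factor with cofactor 20t² + 102tp - 116t + 54p² - 15p - 91.
The cofactor groups again: 20t² + 102tp - 116t + 54p² - 15p - 91 = 2t(10t + 6p + 7) + (9p - 13)(10t + 6p + 7); both groups contain (10t + 6p + 7), giving (2t + 9p - 13)(10t + 6p + 7).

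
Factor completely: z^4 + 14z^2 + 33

Substitute u = z^2 to get a quadratic in u, then factor.
z^2 + 11 is irreducible over ℤ (always positive, so no real roots).
z^2 + 3 is irreducible over ℤ (always positive, so no real roots).

(z^2 + 11)(z^2 + 3)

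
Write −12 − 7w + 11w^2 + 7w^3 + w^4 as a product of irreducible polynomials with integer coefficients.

Testing divisors of the constant over divisors of the leading coefficient, w = −3 is a root, so (w + 3) divides it; the quotient is w^3 + 4w^2 − w − 4.
Then w = −1 is a root, so (w + 1) is a factor; dividing leaves w^2 + 3w − 4.
The remaining quadratic factors as (w + 4)(w − 1).

(w + 1)(w + 3)(w + 4)(w − 1)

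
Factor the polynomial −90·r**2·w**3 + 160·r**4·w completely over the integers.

10·r**2·w·(4·r + 3·w)·(4·r − 3·w)

Pull out the common factor 10·r**2·w; 16·r**2 − 9·w**2 is a difference of squares.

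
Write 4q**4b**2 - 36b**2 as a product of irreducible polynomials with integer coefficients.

4b**2(q**2 + 3)(q**2 - 3)

Every term has a factor of 4b**2; factoring it out leaves q**4 - 9.
Recognize a difference of squares with the parts q**2 and 3.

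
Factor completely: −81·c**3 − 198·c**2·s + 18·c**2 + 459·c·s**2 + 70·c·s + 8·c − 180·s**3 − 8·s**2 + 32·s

−(9·c − 5·s + 2)·(9·c − 9·s − 4)·(c + 4·s)

Group: c·(−81·c**2 + 126·c·s + 18·c − 45·s**2 − 2·s + 8) + 4·s·(−81·c**2 + 126·c·s + 18·c − 45·s**2 − 2·s + 8); both groups contain (−81·c**2 + 126·c·s + 18·c − 45·s**2 − 2·s + 8), so (c + 4·s) is a factor with cofactor −81·c**2 + 126·c·s + 18·c − 45·s**2 − 2·s + 8.
The cofactor groups again: −81·c**2 + 126·c·s + 18·c − 45·s**2 − 2·s + 8 = −9·c·(9·c − 5·s + 2) + (9·s + 4)·(9·c − 5·s + 2); both groups contain (9·c − 5·s + 2), giving −(9·c − 9·s − 4)·(9·c − 5·s + 2).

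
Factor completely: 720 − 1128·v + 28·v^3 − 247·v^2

(4·v + 15)·(7·v − 4)·(v − 12)

Trying the rational-root candidates, v = −15/4 is a root, giving the factor (4·v + 15) and quotient 7·v^2 − 88·v + 48.
The remaining quadratic factors as (7·v − 4)(v − 12).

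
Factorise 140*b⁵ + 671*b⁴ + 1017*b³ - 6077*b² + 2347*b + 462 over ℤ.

(4*b - 7)*(5*b - 3)*(7*b + 1)*(b² + 7*b + 22)

Among the possible rational roots, b = 3/5 is a root, so (5*b - 3) divides it; the quotient is 28*b⁴ + 151*b³ + 294*b² - 1039*b - 154.
Continuing, b = -1/7 is a root, so (7*b + 1) is a factor; dividing leaves 4*b³ + 21*b² + 39*b - 154.
Then b = 7/4 is a root, so (4*b - 7) is a factor; dividing leaves b² + 7*b + 22.
The quadratic b² + 7*b + 22 has discriminant -39 < 0 and is irreducible over ℤ.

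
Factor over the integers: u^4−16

(u+2)*(u−2)*(u^2+4)

Substitute w = u^2 to get a quadratic in w, then factor.
u^2−4 is a difference of squares.
u^2+4 is irreducible over ℤ (sum of squares).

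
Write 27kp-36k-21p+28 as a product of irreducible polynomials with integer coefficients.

Group as (27kp-36k) + (-21p+28) = 9k(3p-4) - 7(3p-4).
Both groups share the factor (3p-4).

(3p-4)(9k-7)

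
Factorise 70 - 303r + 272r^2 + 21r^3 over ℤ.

Testing divisors of the constant over divisors of the leading coefficient, r = 1/3 is a root, so (3r - 1) is a factor; dividing leaves 7r^2 + 93r - 70.
The remaining quadratic factors as (7r - 5)(r + 14).

(3r - 1)(7r - 5)(r + 14)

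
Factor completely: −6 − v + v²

Two integers with product −6 and sum −1 are −3 and 2.

(v + 2)·(v − 3)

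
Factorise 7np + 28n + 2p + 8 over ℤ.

(7n + 2)(p + 4)

Group as (7np + 28n) + (2p + 8) = 7n(p + 4) + 2(p + 4).
Both groups share the factor (p + 4).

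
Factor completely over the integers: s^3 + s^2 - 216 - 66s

By the rational root theorem, s = -6 is a root, so (s + 6) is a factor; dividing leaves s^2 - 5s - 36.
The remaining quadratic factors as (s - 9)(s + 4).

(s + 4)(s + 6)(s - 9)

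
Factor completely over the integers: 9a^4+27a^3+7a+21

Group as (9a^4+7a) + (27a^3+21) = a(9a^3+7) + 3(9a^3+7).
Both groups share the factor (9a^3+7).

(a+3)(9a^3+7)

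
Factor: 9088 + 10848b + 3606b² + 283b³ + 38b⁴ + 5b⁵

Trying the rational-root candidates, b = -8 is a root, so (b + 8) divides it; the quotient is 5b⁴ - 2b³ + 299b² + 1214b + 1136.
Then b = -8/5 is a root, so (5b + 8) divides it; the quotient is b³ - 2b² + 63b + 142.
Next, b = -2 is a root, so (b + 2) divides it; the quotient is b² - 4b + 71.
The quadratic b² - 4b + 71 has discriminant -268 < 0 and is irreducible over ℤ.

(5b + 8)(b + 2)(b + 8)(b² - 4b + 71)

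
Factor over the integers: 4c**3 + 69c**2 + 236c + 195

(4c + 5)(c + 13)(c + 3)

By the rational root theorem, c = −3 is a root, giving the factor (c + 3) and quotient 4c**2 + 57c + 65.
The remaining quadratic factors as (4c + 5)(c + 13).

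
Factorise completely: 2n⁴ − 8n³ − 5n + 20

(n − 4)(2n³ − 5)

Group as (2n⁴ − 5n) + (−8n³ + 20) = n(2n³ − 5) − 4(2n³ − 5).
Both groups share the factor (2n³ − 5).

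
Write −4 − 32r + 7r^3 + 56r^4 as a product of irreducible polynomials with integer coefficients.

(8r + 1)(7r^3 − 4)

Group as (56r^4 − 32r) + (7r^3 − 4) = 8r(7r^3 − 4) + (7r^3 − 4).
Both groups share the factor (7r^3 − 4).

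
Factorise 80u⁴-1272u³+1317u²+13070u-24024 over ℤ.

(4u+13)(4u-11)(5u-12)(u-14)

Trying the rational-root candidates, u = 12/5 is a root, so (5u-12) is a factor; dividing leaves 16u³-216u²-255u+2002.
Continuing, u = 14 is a root, so (u-14) is a factor; dividing leaves 16u²+8u-143.
The remaining quadratic factors as (4u-11)(4u+13).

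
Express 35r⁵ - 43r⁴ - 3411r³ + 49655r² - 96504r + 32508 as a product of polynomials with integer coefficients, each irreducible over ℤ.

Testing divisors of the constant over divisors of the leading coefficient, r = 9/5 is a root, giving the factor (5r - 9) and quotient 7r⁴ + 4r³ - 675r² + 8716r - 3612.
Then r = 3/7 is a root, so (7r - 3) is a factor; dividing leaves r³ + r² - 96r + 1204.
Next, r = -14 is a root, so (r + 14) is a factor; dividing leaves r² - 13r + 86.
The quadratic r² - 13r + 86 has discriminant -175 < 0 and is irreducible over ℤ.

(5r - 9)(7r - 3)(r + 14)(r² - 13r + 86)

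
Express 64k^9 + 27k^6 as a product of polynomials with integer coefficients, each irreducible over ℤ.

k^6(4k + 3)(16k^2 - 12k + 9)

Every term has a factor of k^6; factoring it out leaves 64k^3 + 27.
Recognize a sum of cubes with the parts 4k and 3.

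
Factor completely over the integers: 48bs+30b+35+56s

(6b+7)(8s+5)

Group as (48bs+30b) + (56s+35) = 6b(8s+5) + 7(8s+5).
Both groups share the factor (8s+5).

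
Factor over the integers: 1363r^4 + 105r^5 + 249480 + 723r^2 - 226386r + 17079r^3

Among the possible rational roots, r = 9/7 is a root, giving the factor (7r - 9) and quotient 15r^4 + 214r^3 + 2715r^2 + 3594r - 27720.
Continuing, r = 12/5 is a root, so (5r - 12) is a factor; dividing leaves 3r^3 + 50r^2 + 663r + 2310.
Continuing, r = -14/3 is a root, giving the factor (3r + 14) and quotient r^2 + 12r + 165.
The quadratic r^2 + 12r + 165 has discriminant -516 < 0 and is irreducible over ℤ.

(3r + 14)(5r - 12)(7r - 9)(r^2 + 12r + 165)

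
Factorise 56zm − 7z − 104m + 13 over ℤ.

(7z − 13)(8m − 1)

Group as (56zm − 7z) + (−104m + 13) = 7z(8m − 1) − 13(8m − 1).
Both groups share the factor (8m − 1).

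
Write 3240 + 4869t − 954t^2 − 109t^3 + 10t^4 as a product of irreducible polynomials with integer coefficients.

By the rational root theorem, t = 9/2 is a root, so (2t − 9) is a factor; dividing leaves 5t^3 − 32t^2 − 621t − 360.
Then t = 15 is a root, so (t − 15) is a factor; dividing leaves 5t^2 + 43t + 24.
The remaining quadratic factors as (5t + 3)(t + 8).

(2t − 9)(5t + 3)(t + 8)(t − 15)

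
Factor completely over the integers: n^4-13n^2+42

(n^2-6)(n^2-7)

Substitute u = n^2 to get a quadratic in u, then factor.
n^2-6 is irreducible over ℤ (6 is not a perfect square).
n^2-7 is irreducible over ℤ (7 is not a perfect square).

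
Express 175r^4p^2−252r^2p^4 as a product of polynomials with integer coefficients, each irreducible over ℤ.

Pull out the common factor 7r^2p^2; 25r^2−36p^2 is a difference of squares.

7p^2r^2(5r−6p)(5r+6p)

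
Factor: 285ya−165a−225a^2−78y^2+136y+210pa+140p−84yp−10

−(13y+14p−15a−1)(6y−15a−10)

Group: −6y(13y+14p−15a−1) + (15a+10)(13y+14p−15a−1); both groups contain (13y+14p−15a−1).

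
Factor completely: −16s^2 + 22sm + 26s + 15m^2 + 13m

Group: −2s(8s − 15m − 13) − m(8s − 15m − 13); both groups contain (8s − 15m − 13).

−(8s − 15m − 13)(2s + m)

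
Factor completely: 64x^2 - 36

4(4x + 3)(4x - 3)

Every term has a factor of 4. Then 16x^2 - 9 = (4x)² − (3)².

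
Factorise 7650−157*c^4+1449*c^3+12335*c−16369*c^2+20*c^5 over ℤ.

(4*c−5)*(5*c+2)*(c−9)*(c^2+2*c+85)

Trying the rational-root candidates, c = −2/5 is a root, giving the factor (5*c+2) and quotient 4*c^4−33*c^3+303*c^2−3395*c+3825.
Then c = 5/4 is a root, so (4*c−5) divides it; the quotient is c^3−7*c^2+67*c−765.
Continuing, c = 9 is a root, giving the factor (c−9) and quotient c^2+2*c+85.
The quadratic c^2+2*c+85 has discriminant −336 < 0 and is irreducible over ℤ.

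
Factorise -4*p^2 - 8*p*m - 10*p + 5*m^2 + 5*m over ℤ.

Group: -2*p*(2*p - m) + (-5*m - 5)*(2*p - m); both groups contain (2*p - m).

-(2*p - m)*(2*p + 5*m + 5)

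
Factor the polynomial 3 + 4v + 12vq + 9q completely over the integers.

Group as (12vq + 4v) + (9q + 3) = 4v(3q + 1) + 3(3q + 1).
Both groups share the factor (3q + 1).

(3q + 1)(4v + 3)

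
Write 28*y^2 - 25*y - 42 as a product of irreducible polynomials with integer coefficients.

(4*y - 7)*(7*y + 6)

Need a pair with product 28·(-42) = -1176 and sum -25: that's -49 and 24.
Split the middle term: 28*y^2 - 49*y + 24*y - 42 = 7*y*(4*y - 7) + 6*(4*y - 7).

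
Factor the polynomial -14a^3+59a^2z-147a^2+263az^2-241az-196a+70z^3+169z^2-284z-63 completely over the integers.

Group: a(-14a^2-39az-21a-10z^2-37z-7) + (-7z+9)(-14a^2-39az-21a-10z^2-37z-7); both groups contain (-14a^2-39az-21a-10z^2-37z-7), so (a-7z+9) is a factor with cofactor -14a^2-39az-21a-10z^2-37z-7.
The cofactor groups again: -14a^2-39az-21a-10z^2-37z-7 = -2a(7a+2z+7) + (-5z-1)(7a+2z+7); both groups contain (7a+2z+7), giving -(2a+5z+1)(7a+2z+7).

-(2a+5z+1)(7a+2z+7)(a-7z+9)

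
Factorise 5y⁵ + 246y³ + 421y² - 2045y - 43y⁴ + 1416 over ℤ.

(5y - 8)(y + 3)(y - 1)(y² - 9y + 59)

Among the possible rational roots, y = 1 is a root, so (y - 1) divides it; the quotient is 5y⁴ - 38y³ + 208y² + 629y - 1416.
Continuing, y = 8/5 is a root, so (5y - 8) divides it; the quotient is y³ - 6y² + 32y + 177.
Then y = -3 is a root, so (y + 3) divides it; the quotient is y² - 9y + 59.
The quadratic y² - 9y + 59 has discriminant -155 < 0 and is irreducible over ℤ.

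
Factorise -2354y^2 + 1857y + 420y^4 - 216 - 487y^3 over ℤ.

Among the possible rational roots, y = 1/7 is a root, so (7y - 1) is a factor; dividing leaves 60y^3 - 61y^2 - 345y + 216.
Then y = -9/4 is a root, giving the factor (4y + 9) and quotient 15y^2 - 49y + 24.
The remaining quadratic factors as (5y - 3)(3y - 8).

(3y - 8)(4y + 9)(5y - 3)(7y - 1)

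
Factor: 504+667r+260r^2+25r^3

Trying the rational-root candidates, r = −8/5 is a root, giving the factor (5r+8) and quotient 5r^2+44r+63.
The remaining quadratic factors as (r+7)(5r+9).

(5r+8)(5r+9)(r+7)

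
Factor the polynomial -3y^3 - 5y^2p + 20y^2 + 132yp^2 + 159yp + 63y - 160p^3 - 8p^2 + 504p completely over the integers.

Group: y(-3y^2 + 19yp + 20y - 20p^2 - p + 63) + 8p(-3y^2 + 19yp + 20y - 20p^2 - p + 63); both groups contain (-3y^2 + 19yp + 20y - 20p^2 - p + 63), so (y + 8p) is a factor with cofactor -3y^2 + 19yp + 20y - 20p^2 - p + 63.
The cofactor groups again: -3y^2 + 19yp + 20y - 20p^2 - p + 63 = -y(3y - 4p + 7) + (5p + 9)(3y - 4p + 7); both groups contain (3y - 4p + 7), giving -(y - 5p - 9)(3y - 4p + 7).

-(3y - 4p + 7)(y - 5p - 9)(y + 8p)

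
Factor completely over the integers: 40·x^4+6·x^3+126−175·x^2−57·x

(2·x+3)·(4·x−3)·(5·x+7)·(x−2)

Among the possible rational roots, x = −3/2 is a root, so (2·x+3) is a factor; dividing leaves 20·x^3−27·x^2−47·x+42.
Continuing, x = 2 is a root, so (x−2) divides it; the quotient is 20·x^2+13·x−21.
The remaining quadratic factors as (4·x−3)(5·x+7).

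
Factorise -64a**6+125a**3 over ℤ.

Pull out the common factor a**3, leaving -64a**3+125.
Recognize a difference of cubes with the parts 5 and 4a.

-a**3(4a-5)(16a**2+20a+25)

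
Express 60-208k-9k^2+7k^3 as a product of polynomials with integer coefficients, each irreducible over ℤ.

Trying the rational-root candidates, k = -5 is a root, so (k+5) divides it; the quotient is 7k^2-44k+12.
The remaining quadratic factors as (k-6)(7k-2).

(7k-2)(k+5)(k-6)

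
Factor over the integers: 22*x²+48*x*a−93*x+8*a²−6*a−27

(11*x+2*a+3)*(2*x+4*a−9)

Group: 11*x*(2*x+4*a−9) + (2*a+3)*(2*x+4*a−9); both groups contain (2*x+4*a−9).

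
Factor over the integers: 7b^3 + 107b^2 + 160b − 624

(7b − 12)(b + 13)(b + 4)

Trying the rational-root candidates, b = 12/7 is a root, giving the factor (7b − 12) and quotient b^2 + 17b + 52.
The remaining quadratic factors as (b + 4)(b + 13).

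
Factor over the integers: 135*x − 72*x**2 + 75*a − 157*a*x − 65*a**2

−(13*a + 8*x − 15)*(5*a + 9*x)

Group: −13*a*(5*a + 9*x) + (−8*x + 15)*(5*a + 9*x); both groups contain (5*a + 9*x).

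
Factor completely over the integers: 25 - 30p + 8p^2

(2p - 5)(4p - 5)

Need a pair with product 8·25 = 200 and sum -30: that's -10 and -20.
Split the middle term: 8p^2 - 10p - 20p + 25 = 2p(4p - 5) - 5(4p - 5).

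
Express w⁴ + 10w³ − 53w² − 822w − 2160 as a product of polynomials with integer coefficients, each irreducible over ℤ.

(w + 5)(w + 6)(w + 8)(w − 9)

Among the possible rational roots, w = −5 is a root, so (w + 5) divides it; the quotient is w³ + 5w² − 78w − 432.
Next, w = −6 is a root, so (w + 6) divides it; the quotient is w² − w − 72.
The remaining quadratic factors as (w + 8)(w − 9).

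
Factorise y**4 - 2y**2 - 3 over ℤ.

(y**2 + 1)(y**2 - 3)

Substitute u = y**2 to get a quadratic in u, then factor.
y**2 + 1 is irreducible over ℤ (sum of squares).
y**2 - 3 is irreducible over ℤ (3 is not a perfect square).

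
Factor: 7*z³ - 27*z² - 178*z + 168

Trying the rational-root candidates, z = 6/7 is a root, giving the factor (7*z - 6) and quotient z² - 3*z - 28.
The remaining quadratic factors as (z + 4)(z - 7).

(7*z - 6)*(z + 4)*(z - 7)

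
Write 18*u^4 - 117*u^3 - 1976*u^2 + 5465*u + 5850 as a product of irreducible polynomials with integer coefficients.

(3*u - 10)*(6*u + 5)*(u + 9)*(u - 13)

Among the possible rational roots, u = 10/3 is a root, giving the factor (3*u - 10) and quotient 6*u^3 - 19*u^2 - 722*u - 585.
Then u = -5/6 is a root, giving the factor (6*u + 5) and quotient u^2 - 4*u - 117.
The remaining quadratic factors as (u - 13)(u + 9).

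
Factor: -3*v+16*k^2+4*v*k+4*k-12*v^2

Group: -3*v*(4*v+4*k+1) + 4*k*(4*v+4*k+1); both groups contain (4*v+4*k+1).

-(3*v-4*k)*(4*v+4*k+1)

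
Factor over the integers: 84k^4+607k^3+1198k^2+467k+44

(3k+1)(4k+11)(7k+1)(k+4)

Testing divisors of the constant over divisors of the leading coefficient, k = -1/3 is a root, giving the factor (3k+1) and quotient 28k^3+193k^2+335k+44.
Next, k = -4 is a root, so (k+4) divides it; the quotient is 28k^2+81k+11.
The remaining quadratic factors as (7k+1)(4k+11).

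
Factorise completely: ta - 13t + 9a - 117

(a - 13)(t + 9)

Group as (ta - 13t) + (9a - 117) = t(a - 13) + 9(a - 13).
Both groups share the factor (a - 13).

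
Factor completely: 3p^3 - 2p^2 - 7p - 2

Testing divisors of the constant over divisors of the leading coefficient, p = -1/3 is a root, so (3p + 1) is a factor; dividing leaves p^2 - p - 2.
The remaining quadratic factors as (p + 1)(p - 2).

(3p + 1)(p + 1)(p - 2)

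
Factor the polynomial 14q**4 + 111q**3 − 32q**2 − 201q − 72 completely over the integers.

(2q − 3)(7q + 3)(q + 1)(q + 8)

Testing divisors of the constant over divisors of the leading coefficient, q = −1 is a root, giving the factor (q + 1) and quotient 14q**3 + 97q**2 − 129q − 72.
Continuing, q = −8 is a root, so (q + 8) is a factor; dividing leaves 14q**2 − 15q − 9.
The remaining quadratic factors as (2q − 3)(7q + 3).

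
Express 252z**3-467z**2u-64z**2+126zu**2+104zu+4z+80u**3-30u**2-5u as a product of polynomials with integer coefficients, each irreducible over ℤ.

Group: 4z(63z**2-38zu-16z-16u**2+6u+1) - 5u(63z**2-38zu-16z-16u**2+6u+1); both groups contain (63z**2-38zu-16z-16u**2+6u+1), so (4z-5u) is a factor with cofactor 63z**2-38zu-16z-16u**2+6u+1.
The cofactor groups again: 63z**2-38zu-16z-16u**2+6u+1 = 9z(7z+2u-1) + (-8u-1)(7z+2u-1); both groups contain (7z+2u-1), giving (9z-8u-1)(7z+2u-1).

(4z-5u)(9z-8u-1)(7z+2u-1)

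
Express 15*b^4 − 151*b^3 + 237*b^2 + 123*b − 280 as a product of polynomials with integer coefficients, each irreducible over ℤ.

Among the possible rational roots, b = 5/3 is a root, giving the factor (3*b − 5) and quotient 5*b^3 − 42*b^2 + 9*b + 56.
Then b = 7/5 is a root, so (5*b − 7) is a factor; dividing leaves b^2 − 7*b − 8.
The remaining quadratic factors as (b − 8)(b + 1).

(3*b − 5)*(5*b − 7)*(b + 1)*(b − 8)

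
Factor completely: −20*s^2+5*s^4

Every term has a factor of 5*s^2. Then s^2−4 = (s)² − (2)².

5*s^2*(s+2)*(s−2)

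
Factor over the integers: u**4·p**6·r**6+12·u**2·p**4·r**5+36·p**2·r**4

p**2·r**4·(u**2·p**2·r+6)**2

Factor out p**2·r**4 first: what remains is u**4·p**4·r**2+12·u**2·p**2·r+36.
Recognize a perfect-square trinomial with the parts u**2·p**2·r and 6.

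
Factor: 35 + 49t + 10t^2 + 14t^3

(7t + 5)(2t^2 + 7)

Group as (14t^3 + 49t) + (10t^2 + 35) = 7t(2t^2 + 7) + 5(2t^2 + 7).
Both groups share the factor (2t^2 + 7).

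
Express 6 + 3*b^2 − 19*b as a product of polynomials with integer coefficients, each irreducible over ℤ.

(3*b − 1)*(b − 6)

Need a pair with product 3·6 = 18 and sum −19: that's −18 and −1.
Split the middle term: 3*b^2 − 18*b − b + 6 = 3*b*(b − 6) − (b − 6).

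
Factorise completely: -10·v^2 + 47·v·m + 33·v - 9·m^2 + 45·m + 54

Group: -5·v·(2·v - 9·m - 9) + (m - 6)·(2·v - 9·m - 9); both groups contain (2·v - 9·m - 9).

-(2·v - 9·m - 9)·(5·v - m + 6)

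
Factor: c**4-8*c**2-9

Substitute u = c**2 to get a quadratic in u, then factor.
c**2+1 is irreducible over ℤ (sum of squares).
c**2-9 is a difference of squares.

(c+3)*(c-3)*(c**2+1)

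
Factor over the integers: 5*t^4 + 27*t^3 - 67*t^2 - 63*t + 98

Testing divisors of the constant over divisors of the leading coefficient, t = -7 is a root, so (t + 7) divides it; the quotient is 5*t^3 - 8*t^2 - 11*t + 14.
Then t = 1 is a root, so (t - 1) divides it; the quotient is 5*t^2 - 3*t - 14.
The remaining quadratic factors as (5*t + 7)(t - 2).

(5*t + 7)*(t + 7)*(t - 1)*(t - 2)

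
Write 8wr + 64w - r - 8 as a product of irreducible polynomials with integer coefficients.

Group as (8wr + 64w) + (-r - 8) = 8w(r + 8) - (r + 8).
Both groups share the factor (r + 8).

(8w - 1)(r + 8)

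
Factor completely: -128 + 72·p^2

Pull out the common factor 8; 9·p^2 - 16 is a difference of squares.

8·(3·p + 4)·(3·p - 4)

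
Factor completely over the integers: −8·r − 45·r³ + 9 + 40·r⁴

Group as (40·r⁴ − 8·r) + (−45·r³ + 9) = 8·r·(5·r³ − 1) − 9·(5·r³ − 1).
Both groups share the factor (5·r³ − 1).

(8·r − 9)·(5·r³ − 1)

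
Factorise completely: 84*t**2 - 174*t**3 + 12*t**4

Pull out the common factor 6*t**2, then factor the remaining trinomial.

6*t**2*(2*t - 1)*(t - 14)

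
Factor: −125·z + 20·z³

Every term has a factor of 5·z. Then 4·z² − 25 = (2·z)² − (5)².

5·z·(2·z + 5)·(2·z − 5)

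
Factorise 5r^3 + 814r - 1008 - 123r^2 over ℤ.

Among the possible rational roots, r = 8/5 is a root, giving the factor (5r - 8) and quotient r^2 - 23r + 126.
The remaining quadratic factors as (r - 14)(r - 9).

(5r - 8)(r - 14)(r - 9)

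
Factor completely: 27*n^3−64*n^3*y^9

−n^3*(4*y^3−3)*(16*y^6+12*y^3+9)

Factor out n^3 first: what remains is −64*y^9+27.
Recognize a difference of cubes with the parts 3 and 4*y^3.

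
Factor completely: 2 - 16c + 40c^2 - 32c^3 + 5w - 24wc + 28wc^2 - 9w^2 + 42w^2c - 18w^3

-(3w - 2c + 1)(3w - 8c + 2)(2w + 2c - 1)

Group: 3w(-6w^2 + 10wc - w + 16c^2 - 12c + 2) + (-2c + 1)(-6w^2 + 10wc - w + 16c^2 - 12c + 2); both groups contain (-6w^2 + 10wc - w + 16c^2 - 12c + 2), so (3w - 2c + 1) is a factor with cofactor -6w^2 + 10wc - w + 16c^2 - 12c + 2.
The cofactor groups again: -6w^2 + 10wc - w + 16c^2 - 12c + 2 = -2w(3w - 8c + 2) + (-2c + 1)(3w - 8c + 2); both groups contain (3w - 8c + 2), giving -(2w + 2c - 1)(3w - 8c + 2).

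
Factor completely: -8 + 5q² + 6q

(5q - 4)(q + 2)

Need a pair with product 5·(-8) = -40 and sum 6: that's -4 and 10.
Split the middle term: 5q² - 4q + 10q - 8 = q(5q - 4) + 2(5q - 4).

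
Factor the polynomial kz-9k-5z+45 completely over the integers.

(k-5)(z-9)

Group as (kz-9k) + (-5z+45) = k(z-9) - 5(z-9).
Both groups share the factor (z-9).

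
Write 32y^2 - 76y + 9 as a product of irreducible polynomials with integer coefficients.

(4y - 9)(8y - 1)

Need a pair with product 32·9 = 288 and sum -76: that's -4 and -72.
Split the middle term: 32y^2 - 4y - 72y + 9 = 4y(8y - 1) - 9(8y - 1).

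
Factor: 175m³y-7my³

Pull out the common factor 7my; 25m²-y² is a difference of squares.

7my(5m+y)(5m-y)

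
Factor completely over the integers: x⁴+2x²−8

(x²+4)(x²−2)

Substitute u = x² to get a quadratic in u, then factor.
x²−2 is irreducible over ℤ (2 is not a perfect square).
x²+4 is irreducible over ℤ (sum of squares).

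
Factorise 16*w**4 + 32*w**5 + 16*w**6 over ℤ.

Pull out the common factor 16*w**4, leaving w**2 + 2*w + 1.
Recognize a perfect-square trinomial with the parts w and 1.

16*w**4*(w + 1)**2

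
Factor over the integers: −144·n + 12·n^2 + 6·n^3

Pull out the common factor 6·n, then factor the remaining trinomial.

6·n·(n + 6)·(n − 4)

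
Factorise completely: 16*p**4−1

(2*p)⁴ − (1)⁴ = ((2*p)² − (1)²)((2*p)² + (1)²); the first factor splits again, the second (4*p**2+1) is irreducible.

(2*p+1)*(2*p−1)*(4*p**2+1)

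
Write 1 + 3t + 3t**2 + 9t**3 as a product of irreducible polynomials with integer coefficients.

(3t + 1)(3t**2 + 1)

Group as (9t**3 + 3t) + (3t**2 + 1) = 3t(3t**2 + 1) + (3t**2 + 1).
Both groups share the factor (3t**2 + 1).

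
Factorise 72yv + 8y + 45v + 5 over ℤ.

(8y + 5)(9v + 1)

Group as (72yv + 8y) + (45v + 5) = 8y(9v + 1) + 5(9v + 1).
Both groups share the factor (9v + 1).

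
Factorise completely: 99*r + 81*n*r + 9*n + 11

Group as (81*n*r + 9*n) + (99*r + 11) = 9*n*(9*r + 1) + 11*(9*r + 1).
Both groups share the factor (9*r + 1).

(9*n + 11)*(9*r + 1)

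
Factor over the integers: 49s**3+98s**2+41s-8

(7s+8)(7s-1)(s+1)

By the rational root theorem, s = -8/7 is a root, giving the factor (7s+8) and quotient 7s**2+6s-1.
The remaining quadratic factors as (7s-1)(s+1).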